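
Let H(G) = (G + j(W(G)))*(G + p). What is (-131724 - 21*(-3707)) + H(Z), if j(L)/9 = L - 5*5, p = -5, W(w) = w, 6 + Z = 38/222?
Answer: -626021627/12321 ≈ -50809.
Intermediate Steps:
Z = -647/111 (Z = -6 + 38/222 = -6 + 38*(1/222) = -6 + 19/111 = -647/111 ≈ -5.8288)
j(L) = -225 + 9*L (j(L) = 9*(L - 5*5) = 9*(L - 25) = 9*(-25 + L) = -225 + 9*L)
H(G) = (-225 + 10*G)*(-5 + G) (H(G) = (G + (-225 + 9*G))*(G - 5) = (-225 + 10*G)*(-5 + G))
(-131724 - 21*(-3707)) + H(Z) = (-131724 - 21*(-3707)) + (1125 - 275*(-647/111) + 10*(-647/111)²) = (-131724 + 77847) + (1125 + 177925/111 + 10*(418609/12321)) = -53877 + (1125 + 177925/111 + 4186090/12321) = -53877 + 37796890/12321 = -626021627/12321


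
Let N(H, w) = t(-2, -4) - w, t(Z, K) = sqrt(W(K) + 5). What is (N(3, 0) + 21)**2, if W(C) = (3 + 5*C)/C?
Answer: (42 + sqrt(37))**2/4 ≈ 577.99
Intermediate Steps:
W(C) = (3 + 5*C)/C
t(Z, K) = sqrt(10 + 3/K) (t(Z, K) = sqrt((5 + 3/K) + 5) = sqrt(10 + 3/K))
N(H, w) = sqrt(37)/2 - w (N(H, w) = sqrt(10 + 3/(-4)) - w = sqrt(10 + 3*(-1/4)) - w = sqrt(10 - 3/4) - w = sqrt(37/4) - w = sqrt(37)/2 - w)
(N(3, 0) + 21)**2 = ((sqrt(37)/2 - 1*0) + 21)**2 = ((sqrt(37)/2 + 0) + 21)**2 = (sqrt(37)/2 + 21)**2 = (21 + sqrt(37)/2)**2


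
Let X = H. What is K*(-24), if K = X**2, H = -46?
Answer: -50784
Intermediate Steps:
X = -46
K = 2116 (K = (-46)**2 = 2116)
K*(-24) = 2116*(-24) = -50784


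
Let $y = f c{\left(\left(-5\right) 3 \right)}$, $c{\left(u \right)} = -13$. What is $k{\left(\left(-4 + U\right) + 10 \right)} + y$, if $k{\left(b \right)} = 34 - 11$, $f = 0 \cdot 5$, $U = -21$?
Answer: $23$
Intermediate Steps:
$f = 0$
$k{\left(b \right)} = 23$
$y = 0$ ($y = 0 \left(-13\right) = 0$)
$k{\left(\left(-4 + U\right) + 10 \right)} + y = 23 + 0 = 23$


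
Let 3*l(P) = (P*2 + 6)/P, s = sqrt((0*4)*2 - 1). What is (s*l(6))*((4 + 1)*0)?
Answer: 0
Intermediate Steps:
s = I (s = sqrt(0*2 - 1) = sqrt(0 - 1) = sqrt(-1) = I ≈ 1.0*I)
l(P) = (6 + 2*P)/(3*P) (l(P) = ((P*2 + 6)/P)/3 = ((2*P + 6)/P)/3 = ((6 + 2*P)/P)/3 = (6 + 2*P)/(3*P))
(s*l(6))*((4 + 1)*0) = (I*(2/3 + 2/6))*((4 + 1)*0) = (I*(2/3 + 2*(1/6)))*(5*0) = (I*(2/3 + 1/3))*0 = (I*1)*0 = I*0 = 0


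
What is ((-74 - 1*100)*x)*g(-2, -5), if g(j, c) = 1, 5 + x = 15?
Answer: -1740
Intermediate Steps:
x = 10 (x = -5 + 15 = 10)
((-74 - 1*100)*x)*g(-2, -5) = ((-74 - 1*100)*10)*1 = ((-74 - 100)*10)*1 = -174*10*1 = -1740*1 = -1740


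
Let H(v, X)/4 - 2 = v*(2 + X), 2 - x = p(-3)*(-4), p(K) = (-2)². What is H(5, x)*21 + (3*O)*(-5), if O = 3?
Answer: 8523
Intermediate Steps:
p(K) = 4
x = 18 (x = 2 - 4*(-4) = 2 - 1*(-16) = 2 + 16 = 18)
H(v, X) = 8 + 4*v*(2 + X) (H(v, X) = 8 + 4*(v*(2 + X)) = 8 + 4*v*(2 + X))
H(5, x)*21 + (3*O)*(-5) = (8 + 8*5 + 4*18*5)*21 + (3*3)*(-5) = (8 + 40 + 360)*21 + 9*(-5) = 408*21 - 45 = 8568 - 45 = 8523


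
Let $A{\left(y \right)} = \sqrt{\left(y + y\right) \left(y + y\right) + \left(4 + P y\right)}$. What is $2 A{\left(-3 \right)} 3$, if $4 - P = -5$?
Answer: $6 \sqrt{13} \approx 21.633$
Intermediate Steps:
$P = 9$ ($P = 4 - -5 = 4 + 5 = 9$)
$A{\left(y \right)} = \sqrt{4 + 4 y^{2} + 9 y}$ ($A{\left(y \right)} = \sqrt{\left(y + y\right) \left(y + y\right) + \left(4 + 9 y\right)} = \sqrt{2 y 2 y + \left(4 + 9 y\right)} = \sqrt{4 y^{2} + \left(4 + 9 y\right)} = \sqrt{4 + 4 y^{2} + 9 y}$)
$2 A{\left(-3 \right)} 3 = 2 \sqrt{4 + 4 \left(-3\right)^{2} + 9 \left(-3\right)} 3 = 2 \sqrt{4 + 4 \cdot 9 - 27} \cdot 3 = 2 \sqrt{4 + 36 - 27} \cdot 3 = 2 \sqrt{13} \cdot 3 = 6 \sqrt{13}$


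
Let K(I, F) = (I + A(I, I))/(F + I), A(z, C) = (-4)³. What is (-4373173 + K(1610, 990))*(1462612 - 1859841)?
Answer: 2258296171844083/1300 ≈ 1.7372e+12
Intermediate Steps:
A(z, C) = -64
K(I, F) = (-64 + I)/(F + I) (K(I, F) = (I - 64)/(F + I) = (-64 + I)/(F + I))
(-4373173 + K(1610, 990))*(1462612 - 1859841) = (-4373173 + (-64 + 1610)/(990 + 1610))*(1462612 - 1859841) = (-4373173 + 1546/2600)*(-397229) = (-4373173 + (1/2600)*1546)*(-397229) = (-4373173 + 773/1300)*(-397229) = -5685124127/1300*(-397229) = 2258296171844083/1300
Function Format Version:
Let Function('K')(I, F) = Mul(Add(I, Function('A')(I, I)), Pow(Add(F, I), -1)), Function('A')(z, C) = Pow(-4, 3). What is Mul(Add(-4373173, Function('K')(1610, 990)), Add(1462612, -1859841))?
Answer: Rational(2258296171844083, 1300) ≈ 1.7372e+12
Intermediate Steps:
Function('A')(z, C) = -64
Function('K')(I, F) = Mul(Pow(Add(F, I), -1), Add(-64, I)) (Function('K')(I, F) = Mul(Add(I, -64), Pow(Add(F, I), -1)) = Mul(Add(-64, I), Pow(Add(F, I), -1)) = Mul(Pow(Add(F, I), -1), Add(-64, I)))
Mul(Add(-4373173, Function('K')(1610, 990)), Add(1462612, -1859841)) = Mul(Add(-4373173, Mul(Pow(Add(990, 1610), -1), Add(-64, 1610))), Add(1462612, -1859841)) = Mul(Add(-4373173, Mul(Pow(2600, -1), 1546)), -397229) = Mul(Add(-4373173, Mul(Rational(1, 2600), 1546)), -397229) = Mul(Add(-4373173, Rational(773, 1300)), -397229) = Mul(Rational(-5685124127, 1300), -397229) = Rational(2258296171844083, 1300)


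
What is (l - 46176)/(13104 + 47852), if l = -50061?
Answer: -96237/60956 ≈ -1.5788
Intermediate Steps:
(l - 46176)/(13104 + 47852) = (-50061 - 46176)/(13104 + 47852) = -96237/60956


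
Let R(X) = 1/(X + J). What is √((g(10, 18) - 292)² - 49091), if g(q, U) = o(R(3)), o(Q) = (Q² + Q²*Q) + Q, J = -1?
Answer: √2282417/8 ≈ 188.85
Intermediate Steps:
R(X) = 1/(-1 + X) (R(X) = 1/(X - 1) = 1/(-1 + X))
o(Q) = Q + Q² + Q³ (o(Q) = (Q² + Q³) + Q = Q + Q² + Q³)
g(q, U) = 7/8 (g(q, U) = (1 + 1/(-1 + 3) + (1/(-1 + 3))²)/(-1 + 3) = (1 + 1/2 + (1/2)²)/2 = (1 + ½ + (½)²)/2 = (1 + ½ + ¼)/2 = (½)*(7/4) = 7/8)
√((g(10, 18) - 292)² - 49091) = √((7/8 - 292)² - 49091) = √((-2329/8)² - 49091) = √(5424241/64 - 49091) = √(2282417/64) = √2282417/8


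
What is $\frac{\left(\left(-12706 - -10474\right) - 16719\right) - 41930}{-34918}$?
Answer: $\frac{60881}{34918} \approx 1.7435$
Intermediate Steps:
$\frac{\left(\left(-12706 - -10474\right) - 16719\right) - 41930}{-34918} = \left(\left(\left(-12706 + 10474\right) - 16719\right) - 41930\right) \left(- \frac{1}{34918}\right) = \left(\left(-2232 - 16719\right) - 41930\right) \left(- \frac{1}{34918}\right) = \left(-18951 - 41930\right) \left(- \frac{1}{34918}\right) = \left(-60881\right) \left(- \frac{1}{34918}\right) = \frac{60881}{34918}$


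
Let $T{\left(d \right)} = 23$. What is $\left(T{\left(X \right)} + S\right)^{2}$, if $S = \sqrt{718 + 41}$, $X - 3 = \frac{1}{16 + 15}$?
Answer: $\left(23 + \sqrt{759}\right)^{2} \approx 2555.3$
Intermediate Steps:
$X = \frac{94}{31}$ ($X = 3 + \frac{1}{16 + 15} = 3 + \frac{1}{31} = \frac{94}{31} \approx 3.0323$)
$S = \sqrt{759} \approx 27.55$
$\left(T{\left(X \right)} + S\right)^{2} = \left(23 + \sqrt{759}\right)^{2}$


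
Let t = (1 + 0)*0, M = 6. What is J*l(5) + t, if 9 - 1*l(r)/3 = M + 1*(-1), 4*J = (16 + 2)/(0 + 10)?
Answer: 27/5 ≈ 5.4000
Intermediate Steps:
t = 0 (t = 1*0 = 0)
J = 9/20 (J = ((16 + 2)/(0 + 10))/4 = (18/10)/4 = (18*(⅒))/4 = (¼)*(9/5) = 9/20 ≈ 0.45000)
l(r) = 12 (l(r) = 27 - 3*(6 + 1*(-1)) = 27 - 3*(6 - 1) = 27 - 3*5 = 27 - 15 = 12)
J*l(5) + t = (9/20)*12 + 0 = 27/5 + 0 = 27/5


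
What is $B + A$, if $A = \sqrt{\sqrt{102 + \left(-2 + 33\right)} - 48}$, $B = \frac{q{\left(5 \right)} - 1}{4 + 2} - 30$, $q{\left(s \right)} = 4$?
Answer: $- \frac{59}{2} + i \sqrt{48 - \sqrt{133}} \approx -29.5 + 6.0388 i$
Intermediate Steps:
$B = - \frac{59}{2}$ ($B = \frac{4 - 1}{4 + 2} - 30 = \frac{3}{6} - 30 = 3 \cdot \frac{1}{6} - 30 = \frac{1}{2} - 30 = - \frac{59}{2} \approx -29.5$)
$A = \sqrt{-48 + \sqrt{133}}$ ($A = \sqrt{\sqrt{102 + 31} - 48} = \sqrt{\sqrt{133} - 48} = \sqrt{-48 + \sqrt{133}} \approx 6.0388 i$)
$B + A = - \frac{59}{2} + \sqrt{-48 + \sqrt{133}}$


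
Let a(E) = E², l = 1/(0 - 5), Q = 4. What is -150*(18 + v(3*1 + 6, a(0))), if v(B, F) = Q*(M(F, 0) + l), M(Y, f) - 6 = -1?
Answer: -5580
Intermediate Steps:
M(Y, f) = 5 (M(Y, f) = 6 - 1 = 5)
l = -⅕ (l = 1/(-5) = -⅕ ≈ -0.20000)
v(B, F) = 96/5 (v(B, F) = 4*(5 - ⅕) = 4*(24/5) = 96/5)
-150*(18 + v(3*1 + 6, a(0))) = -150*(18 + 96/5) = -150*186/5 = -5580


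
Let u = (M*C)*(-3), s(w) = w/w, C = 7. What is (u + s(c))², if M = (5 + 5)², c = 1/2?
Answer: 4405801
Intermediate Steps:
c = ½ ≈ 0.50000
s(w) = 1
M = 100 (M = 10² = 100)
u = -2100 (u = (100*7)*(-3) = 700*(-3) = -2100)
(u + s(c))² = (-2100 + 1)² = (-2099)² = 4405801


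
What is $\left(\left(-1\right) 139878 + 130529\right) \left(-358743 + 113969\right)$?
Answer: $2288392126$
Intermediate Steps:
$\left(\left(-1\right) 139878 + 130529\right) \left(-358743 + 113969\right) = \left(-139878 + 130529\right) \left(-244774\right) = \left(-9349\right) \left(-244774\right) = 2288392126$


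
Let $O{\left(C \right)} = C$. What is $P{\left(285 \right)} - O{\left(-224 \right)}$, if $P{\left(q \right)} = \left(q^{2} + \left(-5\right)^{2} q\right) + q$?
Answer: $88859$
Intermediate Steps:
$P{\left(q \right)} = q^{2} + 26 q$ ($P{\left(q \right)} = \left(q^{2} + 25 q\right) + q = q^{2} + 26 q$)
$P{\left(285 \right)} - O{\left(-224 \right)} = 285 \left(26 + 285\right) - -224 = 285 \cdot 311 + 224 = 88635 + 224 = 88859$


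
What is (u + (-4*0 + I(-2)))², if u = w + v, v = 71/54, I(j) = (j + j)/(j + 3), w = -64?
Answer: 12967201/2916 ≈ 4446.9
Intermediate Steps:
I(j) = 2*j/(3 + j) (I(j) = (2*j)/(3 + j) = 2*j/(3 + j))
v = 71/54 (v = 71*(1/54) = 71/54 ≈ 1.3148)
u = -3385/54 (u = -64 + 71/54 = -3385/54 ≈ -62.685)
(u + (-4*0 + I(-2)))² = (-3385/54 + (-4*0 + 2*(-2)/(3 - 2)))² = (-3385/54 + (0 + 2*(-2)/1))² = (-3385/54 + (0 + 2*(-2)*1))² = (-3385/54 + (0 - 4))² = (-3385/54 - 4)² = (-3601/54)² = 12967201/2916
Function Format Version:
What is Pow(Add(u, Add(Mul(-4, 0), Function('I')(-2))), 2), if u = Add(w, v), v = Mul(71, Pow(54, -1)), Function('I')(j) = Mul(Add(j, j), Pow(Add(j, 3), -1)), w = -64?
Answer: Rational(12967201, 2916) ≈ 4446.9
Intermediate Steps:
Function('I')(j) = Mul(2, j, Pow(Add(3, j), -1)) (Function('I')(j) = Mul(Mul(2, j), Pow(Add(3, j), -1)) = Mul(2, j, Pow(Add(3, j), -1)))
v = Rational(71, 54) (v = Mul(71, Rational(1, 54)) = Rational(71, 54) ≈ 1.3148)
u = Rational(-3385, 54) (u = Add(-64, Rational(71, 54)) = Rational(-3385, 54) ≈ -62.685)
Pow(Add(u, Add(Mul(-4, 0), Function('I')(-2))), 2) = Pow(Add(Rational(-3385, 54), Add(Mul(-4, 0), Mul(2, -2, Pow(Add(3, -2), -1)))), 2) = Pow(Add(Rational(-3385, 54), Add(0, Mul(2, -2, Pow(1, -1)))), 2) = Pow(Add(Rational(-3385, 54), Add(0, Mul(2, -2, 1))), 2) = Pow(Add(Rational(-3385, 54), Add(0, -4)), 2) = Pow(Add(Rational(-3385, 54), -4), 2) = Pow(Rational(-3601, 54), 2) = Rational(12967201, 2916)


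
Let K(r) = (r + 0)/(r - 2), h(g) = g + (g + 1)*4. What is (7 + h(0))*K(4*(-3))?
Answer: 66/7 ≈ 9.4286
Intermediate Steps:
h(g) = 4 + 5*g (h(g) = g + (1 + g)*4 = g + (4 + 4*g) = 4 + 5*g)
K(r) = r/(-2 + r)
(7 + h(0))*K(4*(-3)) = (7 + (4 + 5*0))*((4*(-3))/(-2 + 4*(-3))) = (7 + (4 + 0))*(-12/(-2 - 12)) = (7 + 4)*(-12/(-14)) = 11*(-12*(-1/14)) = 11*(6/7) = 66/7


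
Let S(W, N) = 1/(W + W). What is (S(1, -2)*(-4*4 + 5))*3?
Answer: -33/2 ≈ -16.500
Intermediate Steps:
S(W, N) = 1/(2*W)
(S(1, -2)*(-4*4 + 5))*3 = (((1/2)/1)*(-4*4 + 5))*3 = (((1/2)*1)*(-16 + 5))*3 = ((1/2)*(-11))*3 = -11/2*3 = -33/2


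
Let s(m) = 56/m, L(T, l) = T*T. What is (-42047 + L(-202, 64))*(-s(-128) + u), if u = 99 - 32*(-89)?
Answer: -58618637/16 ≈ -3.6637e+6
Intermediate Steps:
L(T, l) = T²
u = 2947 (u = 99 + 2848 = 2947)
(-42047 + L(-202, 64))*(-s(-128) + u) = (-42047 + (-202)²)*(-56/(-128) + 2947) = (-42047 + 40804)*(-56*(-1)/128 + 2947) = -1243*(-1*(-7/16) + 2947) = -1243*(7/16 + 2947) = -1243*47159/16 = -58618637/16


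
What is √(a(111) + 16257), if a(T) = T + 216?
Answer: 2*√4146 ≈ 128.78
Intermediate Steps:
a(T) = 216 + T
√(a(111) + 16257) = √((216 + 111) + 16257) = √(327 + 16257) = √16584 = 2*√4146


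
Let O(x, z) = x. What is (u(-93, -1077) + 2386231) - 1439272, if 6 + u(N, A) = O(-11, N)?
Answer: 946942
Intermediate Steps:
u(N, A) = -17 (u(N, A) = -6 - 11 = -17)
(u(-93, -1077) + 2386231) - 1439272 = (-17 + 2386231) - 1439272 = 2386214 - 1439272 = 946942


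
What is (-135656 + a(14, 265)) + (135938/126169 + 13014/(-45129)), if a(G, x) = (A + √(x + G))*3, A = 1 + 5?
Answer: -257434037101134/1897960267 + 9*√31 ≈ -1.3559e+5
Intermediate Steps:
A = 6
a(G, x) = 18 + 3*√(G + x) (a(G, x) = (6 + √(x + G))*3 = (6 + √(G + x))*3 = 18 + 3*√(G + x))
(-135656 + a(14, 265)) + (135938/126169 + 13014/(-45129)) = (-135656 + (18 + 3*√(14 + 265))) + (135938/126169 + 13014/(-45129)) = (-135656 + (18 + 3*√279)) + (135938*(1/126169) + 13014*(-1/45129)) = (-135656 + (18 + 3*(3*√31))) + (135938/126169 - 4338/15043) = (-135656 + (18 + 9*√31)) + 1497594212/1897960267 = (-135638 + 9*√31) + 1497594212/1897960267 = -257434037101134/1897960267 + 9*√31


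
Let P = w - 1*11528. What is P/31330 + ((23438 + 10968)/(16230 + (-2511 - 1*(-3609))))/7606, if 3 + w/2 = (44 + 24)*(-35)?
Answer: -536604649453/1032298185360 ≈ -0.51982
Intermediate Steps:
w = -4766 (w = -6 + 2*((44 + 24)*(-35)) = -6 + 2*(68*(-35)) = -6 + 2*(-2380) = -6 - 4760 = -4766)
P = -16294 (P = -4766 - 1*11528 = -4766 - 11528 = -16294)
P/31330 + ((23438 + 10968)/(16230 + (-2511 - 1*(-3609))))/7606 = -16294/31330 + ((23438 + 10968)/(16230 + (-2511 - 1*(-3609))))/7606 = -16294*1/31330 + (34406/(16230 + (-2511 + 3609)))*(1/7606) = -8147/15665 + (34406/(16230 + 1098))*(1/7606) = -8147/15665 + (34406/17328)*(1/7606) = -8147/15665 + (34406*(1/17328))*(1/7606) = -8147/15665 + (17203/8664)*(1/7606) = -8147/15665 + 17203/65898384 = -536604649453/1032298185360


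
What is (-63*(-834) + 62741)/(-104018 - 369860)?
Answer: -115283/473878 ≈ -0.24328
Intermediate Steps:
(-63*(-834) + 62741)/(-104018 - 369860) = (52542 + 62741)/(-473878) = 115283*(-1/473878) = -115283/473878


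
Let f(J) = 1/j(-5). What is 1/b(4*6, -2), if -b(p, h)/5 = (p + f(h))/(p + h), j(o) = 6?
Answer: -132/725 ≈ -0.18207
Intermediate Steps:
f(J) = ⅙ (f(J) = 1/6 = ⅙)
b(p, h) = -5*(⅙ + p)/(h + p) (b(p, h) = -5*(p + ⅙)/(p + h) = -5*(⅙ + p)/(h + p))
1/b(4*6, -2) = 1/((-⅚ - 20*6)/(-2 + 4*6)) = 1/((-⅚ - 5*24)/(-2 + 24)) = 1/((-⅚ - 120)/22) = 1/((1/22)*(-725/6)) = 1/(-725/132) = -132/725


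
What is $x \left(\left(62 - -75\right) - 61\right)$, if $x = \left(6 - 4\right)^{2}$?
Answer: $304$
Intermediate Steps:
$x = 4$ ($x = 2^{2} = 4$)
$x \left(\left(62 - -75\right) - 61\right) = 4 \left(\left(62 - -75\right) - 61\right) = 4 \left(\left(62 + 75\right) - 61\right) = 4 \left(137 - 61\right) = 4 \cdot 76 = 304$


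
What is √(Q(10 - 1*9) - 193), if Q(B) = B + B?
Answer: I*√191 ≈ 13.82*I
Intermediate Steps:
Q(B) = 2*B
√(Q(10 - 1*9) - 193) = √(2*(10 - 1*9) - 193) = √(2*(10 - 9) - 193) = √(2*1 - 193) = √(2 - 193) = √(-191) = I*√191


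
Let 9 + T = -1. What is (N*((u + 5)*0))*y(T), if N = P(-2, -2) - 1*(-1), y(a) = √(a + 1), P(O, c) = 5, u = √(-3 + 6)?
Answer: 0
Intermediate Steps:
T = -10 (T = -9 - 1 = -10)
u = √3 ≈ 1.7320
y(a) = √(1 + a)
N = 6 (N = 5 - 1*(-1) = 5 + 1 = 6)
(N*((u + 5)*0))*y(T) = (6*((√3 + 5)*0))*√(1 - 10) = (6*((5 + √3)*0))*√(-9) = (6*0)*(3*I) = 0*(3*I) = 0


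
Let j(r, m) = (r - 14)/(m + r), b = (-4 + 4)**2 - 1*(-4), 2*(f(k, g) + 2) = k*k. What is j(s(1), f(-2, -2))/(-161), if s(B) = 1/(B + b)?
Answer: 3/7 ≈ 0.42857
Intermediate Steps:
f(k, g) = -2 + k**2/2 (f(k, g) = -2 + (k*k)/2 = -2 + k**2/2)
b = 4 (b = 0**2 + 4 = 0 + 4 = 4)
s(B) = 1/(4 + B) (s(B) = 1/(B + 4) = 1/(4 + B))
j(r, m) = (-14 + r)/(m + r)
j(s(1), f(-2, -2))/(-161) = ((-14 + 1/(4 + 1))/((-2 + (1/2)*(-2)**2) + 1/(4 + 1)))/(-161) = ((-14 + 1/5)/((-2 + (1/2)*4) + 1/5))*(-1/161) = ((-14 + 1/5)/((-2 + 2) + 1/5))*(-1/161) = (-69/5/(0 + 1/5))*(-1/161) = (-69/5/(1/5))*(-1/161) = (5*(-69/5))*(-1/161) = -69*(-1/161) = 3/7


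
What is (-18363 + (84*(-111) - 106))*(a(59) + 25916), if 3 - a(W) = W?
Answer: -718726980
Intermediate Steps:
a(W) = 3 - W
(-18363 + (84*(-111) - 106))*(a(59) + 25916) = (-18363 + (84*(-111) - 106))*((3 - 1*59) + 25916) = (-18363 + (-9324 - 106))*((3 - 59) + 25916) = (-18363 - 9430)*(-56 + 25916) = -27793*25860 = -718726980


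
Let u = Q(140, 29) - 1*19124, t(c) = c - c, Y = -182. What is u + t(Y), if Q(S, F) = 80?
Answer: -19044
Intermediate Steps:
t(c) = 0
u = -19044 (u = 80 - 1*19124 = 80 - 19124 = -19044)
u + t(Y) = -19044 + 0 = -19044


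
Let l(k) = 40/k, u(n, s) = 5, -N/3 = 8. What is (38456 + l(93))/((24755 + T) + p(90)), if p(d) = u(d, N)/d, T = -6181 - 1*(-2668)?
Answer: 21458688/11853067 ≈ 1.8104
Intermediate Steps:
N = -24 (N = -3*8 = -24)
T = -3513 (T = -6181 + 2668 = -3513)
p(d) = 5/d
(38456 + l(93))/((24755 + T) + p(90)) = (38456 + 40/93)/((24755 - 3513) + 5/90) = (38456 + 40*(1/93))/(21242 + 5*(1/90)) = (38456 + 40/93)/(21242 + 1/18) = 3576448/(93*(382357/18)) = (3576448/93)*(18/382357) = 21458688/11853067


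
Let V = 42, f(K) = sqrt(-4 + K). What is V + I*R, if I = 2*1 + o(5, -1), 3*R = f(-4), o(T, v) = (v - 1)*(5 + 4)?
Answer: 42 - 32*I*sqrt(2)/3 ≈ 42.0 - 15.085*I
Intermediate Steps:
o(T, v) = -9 + 9*v (o(T, v) = (-1 + v)*9 = -9 + 9*v)
R = 2*I*sqrt(2)/3 (R = sqrt(-4 - 4)/3 = sqrt(-8)/3 = (2*I*sqrt(2))/3 = 2*I*sqrt(2)/3 ≈ 0.94281*I)
I = -16 (I = 2*1 + (-9 + 9*(-1)) = 2 + (-9 - 9) = 2 - 18 = -16)
V + I*R = 42 - 32*I*sqrt(2)/3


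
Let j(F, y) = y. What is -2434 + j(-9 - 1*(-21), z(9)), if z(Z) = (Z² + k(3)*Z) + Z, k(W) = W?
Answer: -2317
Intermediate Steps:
z(Z) = Z² + 4*Z (z(Z) = (Z² + 3*Z) + Z = Z² + 4*Z)
-2434 + j(-9 - 1*(-21), z(9)) = -2434 + 9*(4 + 9) = -2434 + 9*13 = -2434 + 117 = -2317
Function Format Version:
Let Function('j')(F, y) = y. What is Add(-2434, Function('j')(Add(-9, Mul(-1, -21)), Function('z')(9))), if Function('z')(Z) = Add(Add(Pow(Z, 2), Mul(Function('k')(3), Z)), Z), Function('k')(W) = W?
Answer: -2317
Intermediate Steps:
Function('z')(Z) = Add(Pow(Z, 2), Mul(4, Z)) (Function('z')(Z) = Add(Add(Pow(Z, 2), Mul(3, Z)), Z) = Add(Pow(Z, 2), Mul(4, Z)))
Add(-2434, Function('j')(Add(-9, Mul(-1, -21)), Function('z')(9))) = Add(-2434, Mul(9, Add(4, 9))) = Add(-2434, Mul(9, 13)) = Add(-2434, 117) = -2317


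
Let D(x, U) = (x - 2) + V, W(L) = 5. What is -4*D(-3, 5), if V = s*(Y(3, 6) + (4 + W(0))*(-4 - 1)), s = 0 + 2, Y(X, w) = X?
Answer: 356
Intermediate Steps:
s = 2
V = -84 (V = 2*(3 + (4 + 5)*(-4 - 1)) = 2*(3 + 9*(-5)) = 2*(3 - 45) = 2*(-42) = -84)
D(x, U) = -86 + x (D(x, U) = (x - 2) - 84 = (-2 + x) - 84 = -86 + x)
-4*D(-3, 5) = -4*(-86 - 3) = -4*(-89) = 356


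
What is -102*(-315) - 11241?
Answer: 20889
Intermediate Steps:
-102*(-315) - 11241 = 32130 - 11241 = 20889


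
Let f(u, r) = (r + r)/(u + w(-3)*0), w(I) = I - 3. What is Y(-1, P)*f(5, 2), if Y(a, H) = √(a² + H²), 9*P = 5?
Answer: 4*√106/45 ≈ 0.91517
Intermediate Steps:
P = 5/9 (P = (⅑)*5 = 5/9 ≈ 0.55556)
w(I) = -3 + I
f(u, r) = 2*r/u (f(u, r) = (r + r)/(u + (-3 - 3)*0) = (2*r)/(u - 6*0) = (2*r)/(u + 0) = (2*r)/u = 2*r/u)
Y(a, H) = √(H² + a²)
Y(-1, P)*f(5, 2) = √((5/9)² + (-1)²)*(2*2/5) = √(25/81 + 1)*(2*2*(⅕)) = √(106/81)*(⅘) = (√106/9)*(⅘) = 4*√106/45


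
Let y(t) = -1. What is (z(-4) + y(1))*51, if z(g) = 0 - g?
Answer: 153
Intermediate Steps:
z(g) = -g
(z(-4) + y(1))*51 = (-1*(-4) - 1)*51 = (4 - 1)*51 = 3*51 = 153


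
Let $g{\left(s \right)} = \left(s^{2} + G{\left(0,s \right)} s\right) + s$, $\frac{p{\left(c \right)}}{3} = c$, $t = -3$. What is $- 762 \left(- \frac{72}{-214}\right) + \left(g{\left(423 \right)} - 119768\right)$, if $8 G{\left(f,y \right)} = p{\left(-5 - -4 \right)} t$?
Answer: $\frac{51191797}{856} \approx 59804.0$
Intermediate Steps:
$p{\left(c \right)} = 3 c$
$G{\left(f,y \right)} = \frac{9}{8}$ ($G{\left(f,y \right)} = \frac{3 \left(-5 - -4\right) \left(-3\right)}{8} = \frac{3 \left(-5 + 4\right) \left(-3\right)}{8} = \frac{3 \left(-1\right) \left(-3\right)}{8} = \frac{\left(-3\right) \left(-3\right)}{8} = \frac{1}{8} \cdot 9 = \frac{9}{8}$)
$g{\left(s \right)} = s^{2} + \frac{17 s}{8}$ ($g{\left(s \right)} = \left(s^{2} + \frac{9 s}{8}\right) + s = s^{2} + \frac{17 s}{8}$)
$- 762 \left(- \frac{72}{-214}\right) + \left(g{\left(423 \right)} - 119768\right) = - 762 \left(- \frac{72}{-214}\right) - \left(119768 - \frac{423 \left(17 + 8 \cdot 423\right)}{8}\right) = - 762 \left(\left(-72\right) \left(- \frac{1}{214}\right)\right) - \left(119768 - \frac{423 \left(17 + 3384\right)}{8}\right) = \left(-762\right) \frac{36}{107} - \left(119768 - \frac{1438623}{8}\right) = - \frac{27432}{107} + \left(\frac{1438623}{8} - 119768\right) = - \frac{27432}{107} + \frac{480479}{8} = \frac{51191797}{856}$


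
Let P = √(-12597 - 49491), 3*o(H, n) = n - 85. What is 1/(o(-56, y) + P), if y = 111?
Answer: 3/21518 - 9*I*√15522/279734 ≈ 0.00013942 - 0.0040084*I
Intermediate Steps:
o(H, n) = -85/3 + n/3 (o(H, n) = (n - 85)/3 = (-85 + n)/3 = -85/3 + n/3)
P = 2*I*√15522 (P = √(-62088) = 2*I*√15522 ≈ 249.17*I)
1/(o(-56, y) + P) = 1/((-85/3 + (⅓)*111) + 2*I*√15522) = 1/((-85/3 + 37) + 2*I*√15522) = 1/(26/3 + 2*I*√15522)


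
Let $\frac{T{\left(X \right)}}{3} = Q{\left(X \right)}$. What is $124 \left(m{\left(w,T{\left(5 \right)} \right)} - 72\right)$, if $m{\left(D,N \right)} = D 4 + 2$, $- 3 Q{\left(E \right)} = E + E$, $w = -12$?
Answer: $-14632$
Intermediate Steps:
$Q{\left(E \right)} = - \frac{2 E}{3}$ ($Q{\left(E \right)} = - \frac{E + E}{3} = - \frac{2 E}{3}$)
$T{\left(X \right)} = - 2 X$ ($T{\left(X \right)} = 3 \left(- \frac{2 X}{3}\right) = - 2 X$)
$m{\left(D,N \right)} = 2 + 4 D$ ($m{\left(D,N \right)} = 4 D + 2 = 2 + 4 D$)
$124 \left(m{\left(w,T{\left(5 \right)} \right)} - 72\right) = 124 \left(\left(2 + 4 \left(-12\right)\right) - 72\right) = 124 \left(\left(2 - 48\right) - 72\right) = 124 \left(-46 - 72\right) = 124 \left(-118\right) = -14632$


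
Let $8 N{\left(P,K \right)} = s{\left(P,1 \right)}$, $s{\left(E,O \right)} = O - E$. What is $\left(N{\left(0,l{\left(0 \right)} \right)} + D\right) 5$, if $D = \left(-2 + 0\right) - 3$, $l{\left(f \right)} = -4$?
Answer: $- \frac{195}{8} \approx -24.375$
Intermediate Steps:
$N{\left(P,K \right)} = \frac{1}{8} - \frac{P}{8}$ ($N{\left(P,K \right)} = \frac{1 - P}{8} = \frac{1}{8} - \frac{P}{8}$)
$D = -5$ ($D = -2 - 3 = -5$)
$\left(N{\left(0,l{\left(0 \right)} \right)} + D\right) 5 = \left(\left(\frac{1}{8} - 0\right) - 5\right) 5 = \left(\left(\frac{1}{8} + 0\right) - 5\right) 5 = \left(\frac{1}{8} - 5\right) 5 = \left(- \frac{39}{8}\right) 5 = - \frac{195}{8}$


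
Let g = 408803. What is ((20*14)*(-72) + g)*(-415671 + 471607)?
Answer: 21739134848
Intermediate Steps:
((20*14)*(-72) + g)*(-415671 + 471607) = ((20*14)*(-72) + 408803)*(-415671 + 471607) = (280*(-72) + 408803)*55936 = (-20160 + 408803)*55936 = 388643*55936 = 21739134848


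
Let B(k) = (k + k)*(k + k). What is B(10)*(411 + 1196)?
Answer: 642800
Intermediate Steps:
B(k) = 4*k**2 (B(k) = (2*k)*(2*k) = 4*k**2)
B(10)*(411 + 1196) = (4*10**2)*(411 + 1196) = (4*100)*1607 = 400*1607 = 642800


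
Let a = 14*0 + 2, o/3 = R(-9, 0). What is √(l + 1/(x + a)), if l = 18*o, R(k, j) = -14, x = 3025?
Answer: I*√6927020097/3027 ≈ 27.495*I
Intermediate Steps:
o = -42 (o = 3*(-14) = -42)
a = 2 (a = 0 + 2 = 2)
l = -756 (l = 18*(-42) = -756)
√(l + 1/(x + a)) = √(-756 + 1/(3025 + 2)) = √(-756 + 1/3027) = √(-2288411/3027) = I*√6927020097/3027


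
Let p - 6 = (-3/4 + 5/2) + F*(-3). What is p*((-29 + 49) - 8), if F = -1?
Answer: 129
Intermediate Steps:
p = 43/4 (p = 6 + ((-3/4 + 5/2) - 1*(-3)) = 6 + ((-3*1/4 + 5*(1/2)) + 3) = 6 + ((-3/4 + 5/2) + 3) = 6 + (7/4 + 3) = 6 + 19/4 = 43/4 ≈ 10.750)
p*((-29 + 49) - 8) = 43*((-29 + 49) - 8)/4 = 43*(20 - 8)/4 = (43/4)*12 = 129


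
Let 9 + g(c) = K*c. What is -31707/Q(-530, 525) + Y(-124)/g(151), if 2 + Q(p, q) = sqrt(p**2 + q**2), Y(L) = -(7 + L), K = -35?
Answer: -133608891/982074058 - 52845*sqrt(22261)/185507 ≈ -42.639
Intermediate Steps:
Y(L) = -7 - L
g(c) = -9 - 35*c
Q(p, q) = -2 + sqrt(p**2 + q**2)
-31707/Q(-530, 525) + Y(-124)/g(151) = -31707/(-2 + sqrt((-530)**2 + 525**2)) + (-7 - 1*(-124))/(-9 - 35*151) = -31707/(-2 + sqrt(280900 + 275625)) + (-7 + 124)/(-9 - 5285) = -31707/(-2 + sqrt(556525)) + 117/(-5294) = -31707/(-2 + 5*sqrt(22261)) + 117*(-1/5294) = -31707/(-2 + 5*sqrt(22261)) - 117/5294 = -117/5294 - 31707/(-2 + 5*sqrt(22261))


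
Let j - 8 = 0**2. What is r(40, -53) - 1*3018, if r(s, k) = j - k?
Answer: -2957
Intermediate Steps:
j = 8 (j = 8 + 0**2 = 8 + 0 = 8)
r(s, k) = 8 - k
r(40, -53) - 1*3018 = (8 - 1*(-53)) - 1*3018 = (8 + 53) - 3018 = 61 - 3018 = -2957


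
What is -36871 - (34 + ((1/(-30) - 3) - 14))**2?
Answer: -33442981/900 ≈ -37159.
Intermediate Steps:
-36871 - (34 + ((1/(-30) - 3) - 14))**2 = -36871 - (34 + ((-1/30 - 3) - 14))**2 = -36871 - (34 + (-91/30 - 14))**2 = -36871 - (34 - 511/30)**2 = -36871 - (509/30)**2 = -36871 - 1*259081/900 = -36871 - 259081/900 = -33442981/900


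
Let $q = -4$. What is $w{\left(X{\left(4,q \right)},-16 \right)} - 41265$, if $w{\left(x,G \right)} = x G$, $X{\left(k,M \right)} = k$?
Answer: $-41329$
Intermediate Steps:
$w{\left(x,G \right)} = G x$
$w{\left(X{\left(4,q \right)},-16 \right)} - 41265 = \left(-16\right) 4 - 41265 = -64 - 41265 = -41329$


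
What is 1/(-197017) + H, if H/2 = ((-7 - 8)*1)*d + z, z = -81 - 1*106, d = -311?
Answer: 1764484251/197017 ≈ 8956.0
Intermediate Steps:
z = -187 (z = -81 - 106 = -187)
H = 8956 (H = 2*(((-7 - 8)*1)*(-311) - 187) = 2*(-15*1*(-311) - 187) = 2*(-15*(-311) - 187) = 2*(4665 - 187) = 2*4478 = 8956)
1/(-197017) + H = 1/(-197017) + 8956 = -1/197017 + 8956 = 1764484251/197017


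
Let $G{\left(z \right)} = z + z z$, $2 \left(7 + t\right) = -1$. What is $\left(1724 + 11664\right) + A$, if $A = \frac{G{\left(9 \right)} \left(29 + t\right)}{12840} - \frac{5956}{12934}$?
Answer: $\frac{74110932851}{5535752} \approx 13388.0$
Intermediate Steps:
$t = - \frac{15}{2}$ ($t = -7 + \frac{1}{2} \left(-1\right) = -7 - \frac{1}{2} = - \frac{15}{2} \approx -7.5$)
$G{\left(z \right)} = z + z^{2}$
$A = - \frac{1714925}{5535752}$ ($A = \frac{9 \left(1 + 9\right) \left(29 - \frac{15}{2}\right)}{12840} - \frac{5956}{12934} = 9 \cdot 10 \cdot \frac{43}{2} \cdot \frac{1}{12840} - \frac{2978}{6467} = 90 \cdot \frac{43}{2} \cdot \frac{1}{12840} - \frac{2978}{6467} = 1935 \cdot \frac{1}{12840} - \frac{2978}{6467} = \frac{129}{856} - \frac{2978}{6467} = - \frac{1714925}{5535752} \approx -0.30979$)
$\left(1724 + 11664\right) + A = \left(1724 + 11664\right) - \frac{1714925}{5535752} = 13388 - \frac{1714925}{5535752} = \frac{74110932851}{5535752}$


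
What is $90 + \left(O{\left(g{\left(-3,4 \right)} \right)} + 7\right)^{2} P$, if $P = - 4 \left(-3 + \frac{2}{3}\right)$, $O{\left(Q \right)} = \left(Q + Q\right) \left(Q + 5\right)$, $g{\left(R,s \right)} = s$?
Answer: $\frac{175018}{3} \approx 58339.0$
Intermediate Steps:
$O{\left(Q \right)} = 2 Q \left(5 + Q\right)$
$P = \frac{28}{3}$ ($P = - 4 \left(-3 + 2 \cdot \frac{1}{3}\right) = - 4 \left(-3 + \frac{2}{3}\right) = \left(-4\right) \left(- \frac{7}{3}\right) = \frac{28}{3} \approx 9.3333$)
$90 + \left(O{\left(g{\left(-3,4 \right)} \right)} + 7\right)^{2} P = 90 + \left(2 \cdot 4 \left(5 + 4\right) + 7\right)^{2} \cdot \frac{28}{3} = 90 + \left(2 \cdot 4 \cdot 9 + 7\right)^{2} \cdot \frac{28}{3} = 90 + \left(72 + 7\right)^{2} \cdot \frac{28}{3} = 90 + 79^{2} \cdot \frac{28}{3} = 90 + 6241 \cdot \frac{28}{3} = 90 + \frac{174748}{3} = \frac{175018}{3}$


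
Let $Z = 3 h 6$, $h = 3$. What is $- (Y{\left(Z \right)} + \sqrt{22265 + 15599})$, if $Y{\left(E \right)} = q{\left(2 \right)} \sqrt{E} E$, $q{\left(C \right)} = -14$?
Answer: $- 2 \sqrt{9466} + 2268 \sqrt{6} \approx 5360.9$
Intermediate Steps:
$Z = 54$ ($Z = 3 \cdot 3 \cdot 6 = 9 \cdot 6 = 54$)
$Y{\left(E \right)} = - 14 E^{\frac{3}{2}}$ ($Y{\left(E \right)} = - 14 \sqrt{E} E = - 14 E^{\frac{3}{2}}$)
$- (Y{\left(Z \right)} + \sqrt{22265 + 15599}) = - (- 14 \cdot 54^{\frac{3}{2}} + \sqrt{22265 + 15599}) = - (- 14 \cdot 162 \sqrt{6} + \sqrt{37864}) = - (- 2268 \sqrt{6} + 2 \sqrt{9466}) = - 2 \sqrt{9466} + 2268 \sqrt{6}$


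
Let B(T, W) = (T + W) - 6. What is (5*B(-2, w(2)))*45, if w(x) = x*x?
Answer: -900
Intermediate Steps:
w(x) = x**2
B(T, W) = -6 + T + W
(5*B(-2, w(2)))*45 = (5*(-6 - 2 + 2**2))*45 = (5*(-6 - 2 + 4))*45 = (5*(-4))*45 = -20*45 = -900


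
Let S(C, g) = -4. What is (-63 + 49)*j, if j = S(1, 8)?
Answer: 56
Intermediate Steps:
j = -4
(-63 + 49)*j = (-63 + 49)*(-4) = -14*(-4) = 56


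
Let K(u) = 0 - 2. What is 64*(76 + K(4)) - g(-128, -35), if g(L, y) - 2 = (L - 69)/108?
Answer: 511469/108 ≈ 4735.8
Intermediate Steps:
g(L, y) = 49/36 + L/108 (g(L, y) = 2 + (L - 69)/108 = 2 + (-69 + L)*(1/108) = 2 + (-23/36 + L/108) = 49/36 + L/108)
K(u) = -2
64*(76 + K(4)) - g(-128, -35) = 64*(76 - 2) - (49/36 + (1/108)*(-128)) = 64*74 - (49/36 - 32/27) = 4736 - 1*19/108 = 4736 - 19/108 = 511469/108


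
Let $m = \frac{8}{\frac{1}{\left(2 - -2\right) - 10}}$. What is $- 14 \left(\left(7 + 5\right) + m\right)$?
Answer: $504$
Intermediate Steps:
$m = -48$ ($m = \frac{8}{\frac{1}{\left(2 + 2\right) - 10}} = \frac{8}{\frac{1}{4 - 10}} = \frac{8}{\frac{1}{-6}} = \frac{8}{- \frac{1}{6}} = 8 \left(-6\right) = -48$)
$- 14 \left(\left(7 + 5\right) + m\right) = - 14 \left(\left(7 + 5\right) - 48\right) = - 14 \left(12 - 48\right) = \left(-14\right) \left(-36\right) = 504$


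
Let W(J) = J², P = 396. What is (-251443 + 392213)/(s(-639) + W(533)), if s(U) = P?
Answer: 28154/56897 ≈ 0.49482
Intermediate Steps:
s(U) = 396
(-251443 + 392213)/(s(-639) + W(533)) = (-251443 + 392213)/(396 + 533²) = 140770/(396 + 284089) = 140770/284485 = 140770*(1/284485) = 28154/56897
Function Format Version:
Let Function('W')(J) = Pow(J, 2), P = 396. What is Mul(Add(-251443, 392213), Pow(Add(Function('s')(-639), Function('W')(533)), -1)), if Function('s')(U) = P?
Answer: Rational(28154, 56897) ≈ 0.49482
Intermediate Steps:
Function('s')(U) = 396
Mul(Add(-251443, 392213), Pow(Add(Function('s')(-639), Function('W')(533)), -1)) = Mul(Add(-251443, 392213), Pow(Add(396, Pow(533, 2)), -1)) = Mul(140770, Pow(Add(396, 284089), -1)) = Mul(140770, Pow(284485, -1)) = Mul(140770, Rational(1, 284485)) = Rational(28154, 56897)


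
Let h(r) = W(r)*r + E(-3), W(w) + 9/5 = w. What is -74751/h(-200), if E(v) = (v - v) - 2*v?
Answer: -74751/40366 ≈ -1.8518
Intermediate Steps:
W(w) = -9/5 + w
E(v) = -2*v (E(v) = 0 - 2*v = -2*v)
h(r) = 6 + r*(-9/5 + r) (h(r) = (-9/5 + r)*r - 2*(-3) = r*(-9/5 + r) + 6 = 6 + r*(-9/5 + r))
-74751/h(-200) = -74751/(6 + (⅕)*(-200)*(-9 + 5*(-200))) = -74751/(6 + (⅕)*(-200)*(-9 - 1000)) = -74751/(6 + (⅕)*(-200)*(-1009)) = -74751/(6 + 40360) = -74751/40366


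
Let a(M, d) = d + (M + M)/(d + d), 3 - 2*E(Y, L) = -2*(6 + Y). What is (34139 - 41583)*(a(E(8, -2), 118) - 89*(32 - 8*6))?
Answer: -677297923/59 ≈ -1.1480e+7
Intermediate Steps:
E(Y, L) = 15/2 + Y (E(Y, L) = 3/2 - (-1)*(6 + Y) = 3/2 - (-12 - 2*Y)/2 = 3/2 + (6 + Y) = 15/2 + Y)
a(M, d) = d + M/d (a(M, d) = d + (2*M)/((2*d)) = d + (2*M)*(1/(2*d)) = d + M/d)
(34139 - 41583)*(a(E(8, -2), 118) - 89*(32 - 8*6)) = (34139 - 41583)*((118 + (15/2 + 8)/118) - 89*(32 - 8*6)) = -7444*((118 + (31/2)*(1/118)) - 89*(32 - 48)) = -7444*((118 + 31/236) - 89*(-16)) = -7444*(27879/236 + 1424) = -7444*363943/236 = -677297923/59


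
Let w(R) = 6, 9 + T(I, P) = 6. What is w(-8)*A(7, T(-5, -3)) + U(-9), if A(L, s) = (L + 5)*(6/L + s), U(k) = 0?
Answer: -1080/7 ≈ -154.29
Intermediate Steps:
T(I, P) = -3 (T(I, P) = -9 + 6 = -3)
A(L, s) = (5 + L)*(s + 6/L)
w(-8)*A(7, T(-5, -3)) + U(-9) = 6*(6 + 5*(-3) + 30/7 + 7*(-3)) + 0 = 6*(6 - 15 + 30*(1/7) - 21) + 0 = 6*(6 - 15 + 30/7 - 21) + 0 = 6*(-180/7) + 0 = -1080/7 + 0 = -1080/7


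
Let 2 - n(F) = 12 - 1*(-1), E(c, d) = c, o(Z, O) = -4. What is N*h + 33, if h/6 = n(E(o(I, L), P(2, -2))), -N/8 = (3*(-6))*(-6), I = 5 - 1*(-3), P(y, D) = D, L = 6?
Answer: 57057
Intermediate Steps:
I = 8 (I = 5 + 3 = 8)
n(F) = -11 (n(F) = 2 - (12 - 1*(-1)) = 2 - (12 + 1) = 2 - 1*13 = 2 - 13 = -11)
N = -864 (N = -8*3*(-6)*(-6) = -(-144)*(-6) = -8*108 = -864)
h = -66 (h = 6*(-11) = -66)
N*h + 33 = -864*(-66) + 33 = 57024 + 33 = 57057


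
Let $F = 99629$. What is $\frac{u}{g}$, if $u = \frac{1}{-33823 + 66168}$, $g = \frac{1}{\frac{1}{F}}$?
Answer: $\frac{1}{3222500005} \approx 3.1032 \cdot 10^{-10}$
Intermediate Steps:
$g = 99629$ ($g = \frac{1}{\frac{1}{99629}} = 99629$)
$u = \frac{1}{32345} \approx 3.0917 \cdot 10^{-5}$
$\frac{u}{g} = \frac{1}{32345 \cdot 99629} = \frac{1}{32345} \cdot \frac{1}{99629} = \frac{1}{3222500005}$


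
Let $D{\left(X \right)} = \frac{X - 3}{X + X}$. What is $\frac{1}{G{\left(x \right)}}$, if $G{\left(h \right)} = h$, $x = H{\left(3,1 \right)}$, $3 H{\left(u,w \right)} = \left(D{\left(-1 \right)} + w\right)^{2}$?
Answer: $\frac{1}{3} \approx 0.33333$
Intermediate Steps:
$D{\left(X \right)} = \frac{-3 + X}{2 X}$
$H{\left(u,w \right)} = \frac{\left(2 + w\right)^{2}}{3}$ ($H{\left(u,w \right)} = \frac{\left(\frac{-3 - 1}{2 \left(-1\right)} + w\right)^{2}}{3} = \frac{\left(\frac{1}{2} \left(-1\right) \left(-4\right) + w\right)^{2}}{3} = \frac{\left(2 + w\right)^{2}}{3}$)
$x = 3$ ($x = \frac{\left(2 + 1\right)^{2}}{3} = \frac{3^{2}}{3} = \frac{1}{3} \cdot 9 = 3$)
$\frac{1}{G{\left(x \right)}} = \frac{1}{3}$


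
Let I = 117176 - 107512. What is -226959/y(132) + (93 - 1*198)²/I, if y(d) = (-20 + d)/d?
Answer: -18094909977/67648 ≈ -2.6749e+5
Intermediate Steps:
y(d) = (-20 + d)/d
I = 9664
-226959/y(132) + (93 - 1*198)²/I = -226959*132/(-20 + 132) + (93 - 1*198)²/9664 = -226959/((1/132)*112) + (93 - 198)²*(1/9664) = -226959/28/33 + (-105)²*(1/9664) = -226959*33/28 + 11025*(1/9664) = -7489647/28 + 11025/9664 = -18094909977/67648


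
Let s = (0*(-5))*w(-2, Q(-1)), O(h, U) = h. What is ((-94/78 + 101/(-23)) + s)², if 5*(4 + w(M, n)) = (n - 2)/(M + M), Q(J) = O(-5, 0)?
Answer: 25200400/804609 ≈ 31.320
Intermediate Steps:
Q(J) = -5
w(M, n) = -4 + (-2 + n)/(10*M) (w(M, n) = -4 + ((n - 2)/(M + M))/5 = -4 + ((-2 + n)/((2*M)))/5 = -4 + ((-2 + n)*(1/(2*M)))/5 = -4 + ((-2 + n)/(2*M))/5 = -4 + (-2 + n)/(10*M))
s = 0 (s = (0*(-5))*((⅒)*(-2 - 5 - 40*(-2))/(-2)) = 0*((⅒)*(-½)*(-2 - 5 + 80)) = 0*((⅒)*(-½)*73) = 0*(-73/20) = 0)
((-94/78 + 101/(-23)) + s)² = ((-94/78 + 101/(-23)) + 0)² = ((-94*1/78 + 101*(-1/23)) + 0)² = ((-47/39 - 101/23) + 0)² = (-5020/897 + 0)² = (-5020/897)² = 25200400/804609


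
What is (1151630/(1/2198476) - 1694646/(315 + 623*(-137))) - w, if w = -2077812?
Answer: 35445661911967/14 ≈ 2.5318e+12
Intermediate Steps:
(1151630/(1/2198476) - 1694646/(315 + 623*(-137))) - w = (1151630/(1/2198476) - 1694646/(315 + 623*(-137))) - 1*(-2077812) = (1151630/(1/2198476) - 1694646/(315 - 85351)) + 2077812 = (1151630*2198476 - 1694646/(-85036)) + 2077812 = (2531830915880 - 1694646*(-1/85036)) + 2077812 = (2531830915880 + 279/14) + 2077812 = 35445632822599/14 + 2077812 = 35445661911967/14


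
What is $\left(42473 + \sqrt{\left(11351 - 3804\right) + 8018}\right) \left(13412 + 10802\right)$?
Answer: $1028441222 + 24214 \sqrt{15565} \approx 1.0315 \cdot 10^{9}$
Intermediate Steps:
$\left(42473 + \sqrt{\left(11351 - 3804\right) + 8018}\right) \left(13412 + 10802\right) = \left(42473 + \sqrt{7547 + 8018}\right) 24214 = \left(42473 + \sqrt{15565}\right) 24214 = 1028441222 + 24214 \sqrt{15565}$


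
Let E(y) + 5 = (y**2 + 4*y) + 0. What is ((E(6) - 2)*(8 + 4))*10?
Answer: 6360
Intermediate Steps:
E(y) = -5 + y**2 + 4*y (E(y) = -5 + ((y**2 + 4*y) + 0) = -5 + (y**2 + 4*y) = -5 + y**2 + 4*y)
((E(6) - 2)*(8 + 4))*10 = (((-5 + 6**2 + 4*6) - 2)*(8 + 4))*10 = (((-5 + 36 + 24) - 2)*12)*10 = ((55 - 2)*12)*10 = (53*12)*10 = 636*10 = 6360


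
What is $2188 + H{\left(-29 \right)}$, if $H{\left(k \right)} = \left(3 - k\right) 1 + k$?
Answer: $2191$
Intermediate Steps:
$H{\left(k \right)} = 3$ ($H{\left(k \right)} = \left(3 - k\right) + k = 3$)
$2188 + H{\left(-29 \right)} = 2188 + 3 = 2191$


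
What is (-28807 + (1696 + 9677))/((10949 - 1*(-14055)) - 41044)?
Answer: 8717/8020 ≈ 1.0869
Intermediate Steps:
(-28807 + (1696 + 9677))/((10949 - 1*(-14055)) - 41044) = (-28807 + 11373)/((10949 + 14055) - 41044) = -17434/(25004 - 41044) = -17434/(-16040) = -17434*(-1/16040) = 8717/8020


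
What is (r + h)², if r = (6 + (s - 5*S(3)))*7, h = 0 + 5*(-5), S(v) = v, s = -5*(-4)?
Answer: 2704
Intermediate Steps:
s = 20
h = -25 (h = 0 - 25 = -25)
r = 77 (r = (6 + (20 - 5*3))*7 = (6 + (20 - 15))*7 = (6 + 5)*7 = 11*7 = 77)
(r + h)² = (77 - 25)² = 52² = 2704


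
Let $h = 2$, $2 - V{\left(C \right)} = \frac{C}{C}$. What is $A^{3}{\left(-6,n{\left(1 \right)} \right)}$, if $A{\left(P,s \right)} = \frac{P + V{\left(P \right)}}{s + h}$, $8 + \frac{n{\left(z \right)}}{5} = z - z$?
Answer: $\frac{125}{54872} \approx 0.002278$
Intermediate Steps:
$V{\left(C \right)} = 1$ ($V{\left(C \right)} = 2 - \frac{C}{C} = 2 - 1 = 1$)
$n{\left(z \right)} = -40$ ($n{\left(z \right)} = -40 + 5 \left(z - z\right) = -40 + 5 \cdot 0 = -40 + 0 = -40$)
$A{\left(P,s \right)} = \frac{1 + P}{2 + s}$ ($A{\left(P,s \right)} = \frac{P + 1}{s + 2} = \frac{1 + P}{2 + s}$)
$A^{3}{\left(-6,n{\left(1 \right)} \right)} = \left(\frac{1 - 6}{2 - 40}\right)^{3} = \left(\frac{1}{-38} \left(-5\right)\right)^{3} = \left(\left(- \frac{1}{38}\right) \left(-5\right)\right)^{3} = \left(\frac{5}{38}\right)^{3} = \frac{125}{54872}$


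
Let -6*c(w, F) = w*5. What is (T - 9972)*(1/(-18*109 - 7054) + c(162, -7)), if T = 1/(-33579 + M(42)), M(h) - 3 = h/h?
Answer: 407517553911061/302712200 ≈ 1.3462e+6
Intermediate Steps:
c(w, F) = -5*w/6 (c(w, F) = -w*5/6 = -5*w/6)
M(h) = 4 (M(h) = 3 + h/h = 3 + 1 = 4)
T = -1/33575 (T = 1/(-33579 + 4) = 1/(-33575) = -1/33575 ≈ -2.9784e-5)
(T - 9972)*(1/(-18*109 - 7054) + c(162, -7)) = (-1/33575 - 9972)*(1/(-18*109 - 7054) - 5/6*162) = -334809901*(1/(-1962 - 7054) - 135)/33575 = -334809901*(1/(-9016) - 135)/33575 = -334809901*(-1/9016 - 135)/33575 = -334809901/33575*(-1217161/9016) = 407517553911061/302712200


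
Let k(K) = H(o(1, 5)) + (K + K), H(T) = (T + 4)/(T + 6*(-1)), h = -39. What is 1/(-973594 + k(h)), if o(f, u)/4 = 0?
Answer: -3/2921018 ≈ -1.0270e-6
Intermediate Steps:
o(f, u) = 0 (o(f, u) = 4*0 = 0)
H(T) = (4 + T)/(-6 + T) (H(T) = (4 + T)/(T - 6) = (4 + T)/(-6 + T))
k(K) = -⅔ + 2*K (k(K) = (4 + 0)/(-6 + 0) + (K + K) = 4/(-6) + 2*K = -⅙*4 + 2*K = -⅔ + 2*K)
1/(-973594 + k(h)) = 1/(-973594 + (-⅔ + 2*(-39))) = 1/(-973594 + (-⅔ - 78)) = 1/(-973594 - 236/3) = 1/(-2921018/3) = -3/2921018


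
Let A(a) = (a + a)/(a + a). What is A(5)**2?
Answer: 1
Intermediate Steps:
A(a) = 1 (A(a) = (2*a)/((2*a)) = (2*a)*(1/(2*a)) = 1)
A(5)**2 = 1**2 = 1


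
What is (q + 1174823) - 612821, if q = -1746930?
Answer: -1184928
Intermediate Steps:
(q + 1174823) - 612821 = (-1746930 + 1174823) - 612821 = -572107 - 612821 = -1184928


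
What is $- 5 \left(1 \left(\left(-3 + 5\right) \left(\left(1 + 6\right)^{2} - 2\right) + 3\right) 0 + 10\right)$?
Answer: $-50$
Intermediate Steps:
$- 5 \left(1 \left(\left(-3 + 5\right) \left(\left(1 + 6\right)^{2} - 2\right) + 3\right) 0 + 10\right) = - 5 \left(1 \left(2 \left(7^{2} - 2\right) + 3\right) 0 + 10\right) = - 5 \left(1 \left(2 \left(49 - 2\right) + 3\right) 0 + 10\right) = - 5 \left(1 \left(2 \cdot 47 + 3\right) 0 + 10\right) = - 5 \left(1 \left(94 + 3\right) 0 + 10\right) = - 5 \left(1 \cdot 97 \cdot 0 + 10\right) = - 5 \left(97 \cdot 0 + 10\right) = - 5 \left(0 + 10\right) = \left(-5\right) 10 = -50$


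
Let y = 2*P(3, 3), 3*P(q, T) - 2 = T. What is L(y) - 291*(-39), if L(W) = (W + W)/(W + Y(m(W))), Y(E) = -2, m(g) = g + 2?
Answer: 11354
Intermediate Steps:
P(q, T) = ⅔ + T/3
m(g) = 2 + g
y = 10/3 (y = 2*(⅔ + (⅓)*3) = 2*(⅔ + 1) = 2*(5/3) = 10/3 ≈ 3.3333)
L(W) = 2*W/(-2 + W) (L(W) = (W + W)/(W - 2) = (2*W)/(-2 + W) = 2*W/(-2 + W))
L(y) - 291*(-39) = 2*(10/3)/(-2 + 10/3) - 291*(-39) = 2*(10/3)/(4/3) + 11349 = 2*(10/3)*(¾) + 11349 = 5 + 11349 = 11354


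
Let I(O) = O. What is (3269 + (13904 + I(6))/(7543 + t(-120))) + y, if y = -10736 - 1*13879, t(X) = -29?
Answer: -6168459/289 ≈ -21344.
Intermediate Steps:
y = -24615 (y = -10736 - 13879 = -24615)
(3269 + (13904 + I(6))/(7543 + t(-120))) + y = (3269 + (13904 + 6)/(7543 - 29)) - 24615 = (3269 + 13910/7514) - 24615 = (3269 + 13910*(1/7514)) - 24615 = (3269 + 535/289) - 24615 = 945276/289 - 24615 = -6168459/289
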